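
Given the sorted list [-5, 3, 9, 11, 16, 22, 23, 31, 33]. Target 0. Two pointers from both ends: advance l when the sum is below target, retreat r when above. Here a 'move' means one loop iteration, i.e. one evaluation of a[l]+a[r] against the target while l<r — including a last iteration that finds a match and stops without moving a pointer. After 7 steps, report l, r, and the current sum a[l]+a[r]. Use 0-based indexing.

l=0, r=1, sum=-2

l=0 r=8: -5+33=28 >0, r--
l=0 r=7: -5+31=26 >0, r--
l=0 r=6: -5+23=18 >0, r--
l=0 r=5: -5+22=17 >0, r--
l=0 r=4: -5+16=11 >0, r--
l=0 r=3: -5+11=6 >0, r--
l=0 r=2: -5+9=4 >0, r--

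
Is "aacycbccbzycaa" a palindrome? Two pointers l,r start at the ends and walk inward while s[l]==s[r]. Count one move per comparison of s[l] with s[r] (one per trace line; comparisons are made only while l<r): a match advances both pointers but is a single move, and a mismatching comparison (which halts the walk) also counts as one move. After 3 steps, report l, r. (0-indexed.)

l=3, r=10

[0,13] 'a'=='a' → l++,r--
[1,12] 'a'=='a' → l++,r--
[2,11] 'c'=='c' → l++,r--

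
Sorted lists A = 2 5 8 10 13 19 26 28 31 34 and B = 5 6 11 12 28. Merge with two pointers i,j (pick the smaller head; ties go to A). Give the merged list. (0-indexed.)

[2, 5, 5, 6, 8, 10, 11, 12, 13, 19, 26, 28, 28, 31, 34]

[i=0,j=0] A[i]=2<=B[j]=5 take 2 → i++
[i=1,j=0] A[i]=5<=B[j]=5 take 5 → i++
[i=2,j=0] A[i]=8>B[j]=5 take 5 → j++
[i=2,j=1] A[i]=8>B[j]=6 take 6 → j++
[i=2,j=2] A[i]=8<=B[j]=11 take 8 → i++
[i=3,j=2] A[i]=10<=B[j]=11 take 10 → i++
[i=4,j=2] A[i]=13>B[j]=11 take 11 → j++
[i=4,j=3] A[i]=13>B[j]=12 take 12 → j++
[i=4,j=4] A[i]=13<=B[j]=28 take 13 → i++
[i=5,j=4] A[i]=19<=B[j]=28 take 19 → i++
[i=6,j=4] A[i]=26<=B[j]=28 take 26 → i++
[i=7,j=4] A[i]=28<=B[j]=28 take 28 → i++
[i=8,j=4] A[i]=31>B[j]=28 take 28 → j++
[i=8,j=5] B done, take A[i]=31 → i++
[i=9,j=5] B done, take A[i]=34 → i++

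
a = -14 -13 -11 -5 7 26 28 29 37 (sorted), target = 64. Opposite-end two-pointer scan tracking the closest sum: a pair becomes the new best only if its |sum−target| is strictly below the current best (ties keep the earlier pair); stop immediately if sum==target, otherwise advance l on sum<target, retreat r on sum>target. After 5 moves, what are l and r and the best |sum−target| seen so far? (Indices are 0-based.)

l=0 r=8: -14+37=23 d=41 *, l++
l=1 r=8: -13+37=24 d=40 *, l++
l=2 r=8: -11+37=26 d=38 *, l++
l=3 r=8: -5+37=32 d=32 *, l++
l=4 r=8: 7+37=44 d=20 *, l++

l=5, r=8, best |Δ|=20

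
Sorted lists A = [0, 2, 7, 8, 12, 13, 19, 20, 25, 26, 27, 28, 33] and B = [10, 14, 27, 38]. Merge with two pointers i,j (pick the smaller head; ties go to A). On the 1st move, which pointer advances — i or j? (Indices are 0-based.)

i=0 j=0: A[i]=0<=B[j]=10 take 0, i++

i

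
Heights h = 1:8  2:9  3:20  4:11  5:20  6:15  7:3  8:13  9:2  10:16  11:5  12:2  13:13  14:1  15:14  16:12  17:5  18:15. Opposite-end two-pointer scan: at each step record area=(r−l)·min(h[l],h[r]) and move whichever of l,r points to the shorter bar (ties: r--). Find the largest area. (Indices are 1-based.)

[1,18] min(8,15)*17=136 best=136 * → l++
[2,18] min(9,15)*16=144 best=144 * → l++
[3,18] min(20,15)*15=225 best=225 * → r--
[3,17] min(20,5)*14=70 best=225 → r--
[3,16] min(20,12)*13=156 best=225 → r--
[3,15] min(20,14)*12=168 best=225 → r--
[3,14] min(20,1)*11=11 best=225 → r--
[3,13] min(20,13)*10=130 best=225 → r--
[3,12] min(20,2)*9=18 best=225 → r--
[3,11] min(20,5)*8=40 best=225 → r--
[3,10] min(20,16)*7=112 best=225 → r--
[3,9] min(20,2)*6=12 best=225 → r--
[3,8] min(20,13)*5=65 best=225 → r--
[3,7] min(20,3)*4=12 best=225 → r--
[3,6] min(20,15)*3=45 best=225 → r--
[3,5] min(20,20)*2=40 best=225 → r--
[3,4] min(20,11)*1=11 best=225 → r--

max area = 225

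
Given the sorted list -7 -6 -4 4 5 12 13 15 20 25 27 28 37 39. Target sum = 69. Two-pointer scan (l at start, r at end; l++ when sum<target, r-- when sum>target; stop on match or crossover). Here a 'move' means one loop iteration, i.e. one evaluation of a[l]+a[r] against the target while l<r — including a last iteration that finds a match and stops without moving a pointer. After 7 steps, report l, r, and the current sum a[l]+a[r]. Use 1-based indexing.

[1,14] -7+39=32 <69 → l++
[2,14] -6+39=33 <69 → l++
[3,14] -4+39=35 <69 → l++
[4,14] 4+39=43 <69 → l++
[5,14] 5+39=44 <69 → l++
[6,14] 12+39=51 <69 → l++
[7,14] 13+39=52 <69 → l++

l=8, r=14, sum=54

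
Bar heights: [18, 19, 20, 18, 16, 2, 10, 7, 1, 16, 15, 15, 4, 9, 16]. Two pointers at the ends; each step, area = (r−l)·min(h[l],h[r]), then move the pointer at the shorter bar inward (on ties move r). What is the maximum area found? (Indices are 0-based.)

l=0 r=14: min(18,16)*14=224 best=224 *, r--
l=0 r=13: min(18,9)*13=117 best=224, r--
l=0 r=12: min(18,4)*12=48 best=224, r--
l=0 r=11: min(18,15)*11=165 best=224, r--
l=0 r=10: min(18,15)*10=150 best=224, r--
l=0 r=9: min(18,16)*9=144 best=224, r--
l=0 r=8: min(18,1)*8=8 best=224, r--
l=0 r=7: min(18,7)*7=49 best=224, r--
l=0 r=6: min(18,10)*6=60 best=224, r--
l=0 r=5: min(18,2)*5=10 best=224, r--
l=0 r=4: min(18,16)*4=64 best=224, r--
l=0 r=3: min(18,18)*3=54 best=224, r--
l=0 r=2: min(18,20)*2=36 best=224, l++
l=1 r=2: min(19,20)*1=19 best=224, l++

max area = 224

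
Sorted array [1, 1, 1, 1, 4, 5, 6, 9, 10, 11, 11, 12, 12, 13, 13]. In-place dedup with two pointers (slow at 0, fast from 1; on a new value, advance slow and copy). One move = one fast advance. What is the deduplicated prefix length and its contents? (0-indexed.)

slow=0 fast=1: a[fast]=1=a[slow] dup, fast++
slow=0 fast=2: a[fast]=1=a[slow] dup, fast++
slow=0 fast=3: a[fast]=1=a[slow] dup, fast++
slow=0 fast=4: a[fast]=4≠a[slow]=1 write a[1]=4, slow++,fast++
slow=1 fast=5: a[fast]=5≠a[slow]=4 write a[2]=5, slow++,fast++
slow=2 fast=6: a[fast]=6≠a[slow]=5 write a[3]=6, slow++,fast++
slow=3 fast=7: a[fast]=9≠a[slow]=6 write a[4]=9, slow++,fast++
slow=4 fast=8: a[fast]=10≠a[slow]=9 write a[5]=10, slow++,fast++
slow=5 fast=9: a[fast]=11≠a[slow]=10 write a[6]=11, slow++,fast++
slow=6 fast=10: a[fast]=11=a[slow] dup, fast++
slow=6 fast=11: a[fast]=12≠a[slow]=11 write a[7]=12, slow++,fast++
slow=7 fast=12: a[fast]=12=a[slow] dup, fast++
slow=7 fast=13: a[fast]=13≠a[slow]=12 write a[8]=13, slow++,fast++
slow=8 fast=14: a[fast]=13=a[slow] dup, fast++

length 9; prefix = [1, 4, 5, 6, 9, 10, 11, 12, 13]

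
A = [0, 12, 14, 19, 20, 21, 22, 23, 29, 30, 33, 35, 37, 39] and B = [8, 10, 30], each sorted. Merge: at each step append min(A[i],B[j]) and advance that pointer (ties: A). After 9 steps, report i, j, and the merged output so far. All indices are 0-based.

i=0 j=0: A[i]=0<=B[j]=8 take 0, i++
i=1 j=0: A[i]=12>B[j]=8 take 8, j++
i=1 j=1: A[i]=12>B[j]=10 take 10, j++
i=1 j=2: A[i]=12<=B[j]=30 take 12, i++
i=2 j=2: A[i]=14<=B[j]=30 take 14, i++
i=3 j=2: A[i]=19<=B[j]=30 take 19, i++
i=4 j=2: A[i]=20<=B[j]=30 take 20, i++
i=5 j=2: A[i]=21<=B[j]=30 take 21, i++
i=6 j=2: A[i]=22<=B[j]=30 take 22, i++

i=7, j=2, merged so far=[0, 8, 10, 12, 14, 19, 20, 21, 22]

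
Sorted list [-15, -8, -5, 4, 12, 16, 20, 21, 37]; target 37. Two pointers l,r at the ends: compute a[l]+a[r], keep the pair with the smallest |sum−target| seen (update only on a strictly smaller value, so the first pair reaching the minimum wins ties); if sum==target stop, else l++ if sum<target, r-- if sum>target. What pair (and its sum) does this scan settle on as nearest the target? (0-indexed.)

pair (16, 21) with sum 37 (|Δ|=0)

l=0 r=8: -15+37=22 d=15 *, l++
l=1 r=8: -8+37=29 d=8 *, l++
l=2 r=8: -5+37=32 d=5 *, l++
l=3 r=8: 4+37=41 d=4 *, r--
l=3 r=7: 4+21=25 d=12, l++
l=4 r=7: 12+21=33 d=4, l++
l=5 r=7: 16+21=37 d=0 *, stop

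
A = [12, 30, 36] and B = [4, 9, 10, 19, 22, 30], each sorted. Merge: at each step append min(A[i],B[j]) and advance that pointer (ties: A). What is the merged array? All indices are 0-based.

[i=0,j=0] A[i]=12>B[j]=4 take 4 → j++
[i=0,j=1] A[i]=12>B[j]=9 take 9 → j++
[i=0,j=2] A[i]=12>B[j]=10 take 10 → j++
[i=0,j=3] A[i]=12<=B[j]=19 take 12 → i++
[i=1,j=3] A[i]=30>B[j]=19 take 19 → j++
[i=1,j=4] A[i]=30>B[j]=22 take 22 → j++
[i=1,j=5] A[i]=30<=B[j]=30 take 30 → i++
[i=2,j=5] A[i]=36>B[j]=30 take 30 → j++
[i=2,j=6] B done, take A[i]=36 → i++

[4, 9, 10, 12, 19, 22, 30, 30, 36]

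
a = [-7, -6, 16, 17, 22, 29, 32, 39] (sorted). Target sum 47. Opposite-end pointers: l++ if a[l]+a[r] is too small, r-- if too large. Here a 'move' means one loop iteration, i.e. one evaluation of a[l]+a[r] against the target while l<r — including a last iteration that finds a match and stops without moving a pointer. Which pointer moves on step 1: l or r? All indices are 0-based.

l=0 r=7: -7+39=32 <47, l++

l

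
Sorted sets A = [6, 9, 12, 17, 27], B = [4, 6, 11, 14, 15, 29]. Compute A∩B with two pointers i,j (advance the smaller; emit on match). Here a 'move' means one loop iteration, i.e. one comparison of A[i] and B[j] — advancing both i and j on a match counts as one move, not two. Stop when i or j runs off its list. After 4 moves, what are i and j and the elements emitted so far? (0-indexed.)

i=2, j=3, emitted=[6]

i=0 j=0: 6>4, j++
i=0 j=1: 6==6 emit, i++,j++
i=1 j=2: 9<11, i++
i=2 j=2: 12>11, j++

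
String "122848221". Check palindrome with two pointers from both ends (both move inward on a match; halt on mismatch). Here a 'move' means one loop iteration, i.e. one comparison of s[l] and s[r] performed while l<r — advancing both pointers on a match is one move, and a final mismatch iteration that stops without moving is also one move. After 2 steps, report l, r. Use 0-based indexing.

l=0 r=8: '1'=='1', l++,r--
l=1 r=7: '2'=='2', l++,r--

l=2, r=6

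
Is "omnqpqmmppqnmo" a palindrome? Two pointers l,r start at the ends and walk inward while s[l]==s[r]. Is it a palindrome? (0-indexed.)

[0,13] 'o'=='o' → l++,r--
[1,12] 'm'=='m' → l++,r--
[2,11] 'n'=='n' → l++,r--
[3,10] 'q'=='q' → l++,r--
[4,9] 'p'=='p' → l++,r--
[5,8] 'q'!='p' → stop

not a palindrome (mismatch at 5,8)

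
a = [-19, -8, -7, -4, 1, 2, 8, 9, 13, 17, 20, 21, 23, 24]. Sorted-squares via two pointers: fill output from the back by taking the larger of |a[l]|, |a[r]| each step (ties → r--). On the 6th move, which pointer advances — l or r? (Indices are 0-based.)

l=0 r=13: |-19|<=|24| out[13]=576, r--
l=0 r=12: |-19|<=|23| out[12]=529, r--
l=0 r=11: |-19|<=|21| out[11]=441, r--
l=0 r=10: |-19|<=|20| out[10]=400, r--
l=0 r=9: |-19|>|17| out[9]=361, l++
l=1 r=9: |-8|<=|17| out[8]=289, r--

r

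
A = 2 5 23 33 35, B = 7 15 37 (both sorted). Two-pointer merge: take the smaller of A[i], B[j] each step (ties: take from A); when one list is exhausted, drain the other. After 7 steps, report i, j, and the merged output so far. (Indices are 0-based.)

i=5, j=2, merged so far=[2, 5, 7, 15, 23, 33, 35]

i=0 j=0: A[i]=2<=B[j]=7 take 2, i++
i=1 j=0: A[i]=5<=B[j]=7 take 5, i++
i=2 j=0: A[i]=23>B[j]=7 take 7, j++
i=2 j=1: A[i]=23>B[j]=15 take 15, j++
i=2 j=2: A[i]=23<=B[j]=37 take 23, i++
i=3 j=2: A[i]=33<=B[j]=37 take 33, i++
i=4 j=2: A[i]=35<=B[j]=37 take 35, i++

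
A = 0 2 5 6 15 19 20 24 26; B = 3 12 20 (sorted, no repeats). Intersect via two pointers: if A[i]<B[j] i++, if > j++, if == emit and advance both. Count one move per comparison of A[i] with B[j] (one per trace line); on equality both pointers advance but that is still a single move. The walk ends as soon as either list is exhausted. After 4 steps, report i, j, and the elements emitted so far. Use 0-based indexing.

i=3, j=1, emitted=[]

[i=0,j=0] 0<3 → i++
[i=1,j=0] 2<3 → i++
[i=2,j=0] 5>3 → j++
[i=2,j=1] 5<12 → i++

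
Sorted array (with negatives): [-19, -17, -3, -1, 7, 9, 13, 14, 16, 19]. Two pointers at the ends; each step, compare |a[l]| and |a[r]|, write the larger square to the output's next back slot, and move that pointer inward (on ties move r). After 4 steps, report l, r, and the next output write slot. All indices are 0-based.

[0,9] |-19|<=|19| out[9]=361 → r--
[0,8] |-19|>|16| out[8]=361 → l++
[1,8] |-17|>|16| out[7]=289 → l++
[2,8] |-3|<=|16| out[6]=256 → r--

l=2, r=7, next write slot=5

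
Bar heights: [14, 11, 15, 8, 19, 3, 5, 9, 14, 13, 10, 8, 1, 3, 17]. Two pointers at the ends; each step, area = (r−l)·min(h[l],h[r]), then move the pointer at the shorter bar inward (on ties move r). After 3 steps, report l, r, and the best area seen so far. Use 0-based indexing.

l=3, r=14, best area=196

[0,14] min(14,17)*14=196 best=196 * → l++
[1,14] min(11,17)*13=143 best=196 → l++
[2,14] min(15,17)*12=180 best=196 → l++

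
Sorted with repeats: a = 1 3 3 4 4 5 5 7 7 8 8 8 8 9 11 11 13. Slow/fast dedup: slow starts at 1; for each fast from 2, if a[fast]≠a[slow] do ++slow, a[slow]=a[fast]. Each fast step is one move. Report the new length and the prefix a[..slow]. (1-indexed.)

length 9; prefix = [1, 3, 4, 5, 7, 8, 9, 11, 13]

(s=1,f=2) a[fast]=3≠a[slow]=1 write a[2]=3 → slow++,fast++
(s=2,f=3) a[fast]=3=a[slow] dup → fast++
(s=2,f=4) a[fast]=4≠a[slow]=3 write a[3]=4 → slow++,fast++
(s=3,f=5) a[fast]=4=a[slow] dup → fast++
(s=3,f=6) a[fast]=5≠a[slow]=4 write a[4]=5 → slow++,fast++
(s=4,f=7) a[fast]=5=a[slow] dup → fast++
(s=4,f=8) a[fast]=7≠a[slow]=5 write a[5]=7 → slow++,fast++
(s=5,f=9) a[fast]=7=a[slow] dup → fast++
(s=5,f=10) a[fast]=8≠a[slow]=7 write a[6]=8 → slow++,fast++
(s=6,f=11) a[fast]=8=a[slow] dup → fast++
(s=6,f=12) a[fast]=8=a[slow] dup → fast++
(s=6,f=13) a[fast]=8=a[slow] dup → fast++
(s=6,f=14) a[fast]=9≠a[slow]=8 write a[7]=9 → slow++,fast++
(s=7,f=15) a[fast]=11≠a[slow]=9 write a[8]=11 → slow++,fast++
(s=8,f=16) a[fast]=11=a[slow] dup → fast++
(s=8,f=17) a[fast]=13≠a[slow]=11 write a[9]=13 → slow++,fast++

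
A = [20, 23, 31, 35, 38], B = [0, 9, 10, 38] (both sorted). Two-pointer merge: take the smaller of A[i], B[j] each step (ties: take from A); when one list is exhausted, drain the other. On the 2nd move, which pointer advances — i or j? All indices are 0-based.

i=0 j=0: A[i]=20>B[j]=0 take 0, j++
i=0 j=1: A[i]=20>B[j]=9 take 9, j++

j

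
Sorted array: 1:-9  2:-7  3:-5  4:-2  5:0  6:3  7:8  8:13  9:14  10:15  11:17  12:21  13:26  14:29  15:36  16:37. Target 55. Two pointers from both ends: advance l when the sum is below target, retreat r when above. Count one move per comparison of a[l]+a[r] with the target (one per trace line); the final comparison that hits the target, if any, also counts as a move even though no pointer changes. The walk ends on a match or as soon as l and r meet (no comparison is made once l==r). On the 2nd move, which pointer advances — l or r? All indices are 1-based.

[1,16] -9+37=28 <55 → l++
[2,16] -7+37=30 <55 → l++

l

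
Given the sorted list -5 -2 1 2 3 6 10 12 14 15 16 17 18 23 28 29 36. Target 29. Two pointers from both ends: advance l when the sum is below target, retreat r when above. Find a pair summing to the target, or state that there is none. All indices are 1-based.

(1, 28)

[1,17] -5+36=31 >29 → r--
[1,16] -5+29=24 <29 → l++
[2,16] -2+29=27 <29 → l++
[3,16] 1+29=30 >29 → r--
[3,15] 1+28=29 → found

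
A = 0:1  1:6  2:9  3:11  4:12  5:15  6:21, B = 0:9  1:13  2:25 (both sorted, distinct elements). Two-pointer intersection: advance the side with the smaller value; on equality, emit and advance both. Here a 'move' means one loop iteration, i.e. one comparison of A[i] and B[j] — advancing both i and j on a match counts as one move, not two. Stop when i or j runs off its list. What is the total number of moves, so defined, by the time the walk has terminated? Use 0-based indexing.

i=0 j=0: 1<9, i++
i=1 j=0: 6<9, i++
i=2 j=0: 9==9 emit, i++,j++
i=3 j=1: 11<13, i++
i=4 j=1: 12<13, i++
i=5 j=1: 15>13, j++
i=5 j=2: 15<25, i++
i=6 j=2: 21<25, i++

8 moves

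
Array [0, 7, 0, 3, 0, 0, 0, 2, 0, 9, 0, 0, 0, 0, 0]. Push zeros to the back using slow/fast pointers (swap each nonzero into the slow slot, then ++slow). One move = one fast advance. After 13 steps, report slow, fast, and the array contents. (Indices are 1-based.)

slow=5, fast=14, a=[7, 3, 2, 9, 0, 0, 0, 0, 0, 0, 0, 0, 0, 0, 0]

slow=1 fast=1: a[fast]=0, fast++
slow=1 fast=2: a[fast]=7≠0 swap→a[1]=7, slow++,fast++
slow=2 fast=3: a[fast]=0, fast++
slow=2 fast=4: a[fast]=3≠0 swap→a[2]=3, slow++,fast++
slow=3 fast=5: a[fast]=0, fast++
slow=3 fast=6: a[fast]=0, fast++
slow=3 fast=7: a[fast]=0, fast++
slow=3 fast=8: a[fast]=2≠0 swap→a[3]=2, slow++,fast++
slow=4 fast=9: a[fast]=0, fast++
slow=4 fast=10: a[fast]=9≠0 swap→a[4]=9, slow++,fast++
slow=5 fast=11: a[fast]=0, fast++
slow=5 fast=12: a[fast]=0, fast++
slow=5 fast=13: a[fast]=0, fast++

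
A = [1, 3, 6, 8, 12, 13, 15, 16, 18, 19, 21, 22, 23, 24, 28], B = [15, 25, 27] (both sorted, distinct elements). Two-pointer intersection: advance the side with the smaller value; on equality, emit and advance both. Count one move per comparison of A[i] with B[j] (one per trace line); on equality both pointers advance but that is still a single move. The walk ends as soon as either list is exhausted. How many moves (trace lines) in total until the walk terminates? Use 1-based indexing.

i=1 j=1: 1<15, i++
i=2 j=1: 3<15, i++
i=3 j=1: 6<15, i++
i=4 j=1: 8<15, i++
i=5 j=1: 12<15, i++
i=6 j=1: 13<15, i++
i=7 j=1: 15==15 emit, i++,j++
i=8 j=2: 16<25, i++
i=9 j=2: 18<25, i++
i=10 j=2: 19<25, i++
i=11 j=2: 21<25, i++
i=12 j=2: 22<25, i++
i=13 j=2: 23<25, i++
i=14 j=2: 24<25, i++
i=15 j=2: 28>25, j++
i=15 j=3: 28>27, j++

16 moves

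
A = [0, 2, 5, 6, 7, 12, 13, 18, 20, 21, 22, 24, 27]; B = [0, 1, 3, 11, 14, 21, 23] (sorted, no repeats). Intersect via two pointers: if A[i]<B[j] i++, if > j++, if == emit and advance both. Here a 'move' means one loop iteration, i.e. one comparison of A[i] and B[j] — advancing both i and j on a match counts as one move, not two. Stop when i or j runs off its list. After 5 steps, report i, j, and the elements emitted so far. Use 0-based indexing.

i=0 j=0: 0==0 emit, i++,j++
i=1 j=1: 2>1, j++
i=1 j=2: 2<3, i++
i=2 j=2: 5>3, j++
i=2 j=3: 5<11, i++

i=3, j=3, emitted=[0]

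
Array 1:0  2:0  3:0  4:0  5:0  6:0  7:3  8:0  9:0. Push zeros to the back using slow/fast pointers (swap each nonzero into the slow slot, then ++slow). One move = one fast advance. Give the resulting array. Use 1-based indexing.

slow=1 fast=1: a[fast]=0, fast++
slow=1 fast=2: a[fast]=0, fast++
slow=1 fast=3: a[fast]=0, fast++
slow=1 fast=4: a[fast]=0, fast++
slow=1 fast=5: a[fast]=0, fast++
slow=1 fast=6: a[fast]=0, fast++
slow=1 fast=7: a[fast]=3≠0 swap→a[1]=3, slow++,fast++
slow=2 fast=8: a[fast]=0, fast++
slow=2 fast=9: a[fast]=0, fast++

[3, 0, 0, 0, 0, 0, 0, 0, 0]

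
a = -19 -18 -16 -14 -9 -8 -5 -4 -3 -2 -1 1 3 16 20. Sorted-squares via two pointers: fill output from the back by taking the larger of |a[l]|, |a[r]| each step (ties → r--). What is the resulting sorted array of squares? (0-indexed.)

l=0 r=14: |-19|<=|20| out[14]=400, r--
l=0 r=13: |-19|>|16| out[13]=361, l++
l=1 r=13: |-18|>|16| out[12]=324, l++
l=2 r=13: |-16|<=|16| out[11]=256, r--
l=2 r=12: |-16|>|3| out[10]=256, l++
l=3 r=12: |-14|>|3| out[9]=196, l++
l=4 r=12: |-9|>|3| out[8]=81, l++
l=5 r=12: |-8|>|3| out[7]=64, l++
l=6 r=12: |-5|>|3| out[6]=25, l++
l=7 r=12: |-4|>|3| out[5]=16, l++
l=8 r=12: |-3|<=|3| out[4]=9, r--
l=8 r=11: |-3|>|1| out[3]=9, l++
l=9 r=11: |-2|>|1| out[2]=4, l++
l=10 r=11: |-1|<=|1| out[1]=1, r--
l=10 r=10: |-1|<=|-1| out[0]=1, r--

[1, 1, 4, 9, 9, 16, 25, 64, 81, 196, 256, 256, 324, 361, 400]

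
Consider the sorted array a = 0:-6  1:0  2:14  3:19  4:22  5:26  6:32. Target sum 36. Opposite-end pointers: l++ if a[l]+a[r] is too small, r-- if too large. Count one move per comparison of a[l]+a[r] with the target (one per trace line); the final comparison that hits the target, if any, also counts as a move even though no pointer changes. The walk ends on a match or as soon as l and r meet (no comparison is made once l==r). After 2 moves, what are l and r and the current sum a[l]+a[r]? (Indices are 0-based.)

l=2, r=6, sum=46

l=0 r=6: -6+32=26 <36, l++
l=1 r=6: 0+32=32 <36, l++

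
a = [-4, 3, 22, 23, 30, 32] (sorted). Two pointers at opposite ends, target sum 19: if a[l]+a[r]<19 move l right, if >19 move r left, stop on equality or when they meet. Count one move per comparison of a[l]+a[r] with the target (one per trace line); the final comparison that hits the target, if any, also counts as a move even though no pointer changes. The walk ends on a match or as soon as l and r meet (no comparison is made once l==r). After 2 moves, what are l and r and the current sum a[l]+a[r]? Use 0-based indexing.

l=0, r=3, sum=19

[0,5] -4+32=28 >19 → r--
[0,4] -4+30=26 >19 → r--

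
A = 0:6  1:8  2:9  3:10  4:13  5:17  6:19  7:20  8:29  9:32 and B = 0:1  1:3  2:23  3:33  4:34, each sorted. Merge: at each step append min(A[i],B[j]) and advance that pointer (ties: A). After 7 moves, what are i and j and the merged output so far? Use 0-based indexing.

i=5, j=2, merged so far=[1, 3, 6, 8, 9, 10, 13]

i=0 j=0: A[i]=6>B[j]=1 take 1, j++
i=0 j=1: A[i]=6>B[j]=3 take 3, j++
i=0 j=2: A[i]=6<=B[j]=23 take 6, i++
i=1 j=2: A[i]=8<=B[j]=23 take 8, i++
i=2 j=2: A[i]=9<=B[j]=23 take 9, i++
i=3 j=2: A[i]=10<=B[j]=23 take 10, i++
i=4 j=2: A[i]=13<=B[j]=23 take 13, i++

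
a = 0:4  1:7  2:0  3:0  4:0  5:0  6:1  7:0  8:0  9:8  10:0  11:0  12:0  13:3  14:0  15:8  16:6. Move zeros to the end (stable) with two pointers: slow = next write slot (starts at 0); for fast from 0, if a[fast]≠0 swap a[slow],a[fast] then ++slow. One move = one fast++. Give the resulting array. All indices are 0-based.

[4, 7, 1, 8, 3, 8, 6, 0, 0, 0, 0, 0, 0, 0, 0, 0, 0]

(s=0,f=0) a[fast]=4≠0 swap→a[0]=4 → slow++,fast++
(s=1,f=1) a[fast]=7≠0 swap→a[1]=7 → slow++,fast++
(s=2,f=2) a[fast]=0 → fast++
(s=2,f=3) a[fast]=0 → fast++
(s=2,f=4) a[fast]=0 → fast++
(s=2,f=5) a[fast]=0 → fast++
(s=2,f=6) a[fast]=1≠0 swap→a[2]=1 → slow++,fast++
(s=3,f=7) a[fast]=0 → fast++
(s=3,f=8) a[fast]=0 → fast++
(s=3,f=9) a[fast]=8≠0 swap→a[3]=8 → slow++,fast++
(s=4,f=10) a[fast]=0 → fast++
(s=4,f=11) a[fast]=0 → fast++
(s=4,f=12) a[fast]=0 → fast++
(s=4,f=13) a[fast]=3≠0 swap→a[4]=3 → slow++,fast++
(s=5,f=14) a[fast]=0 → fast++
(s=5,f=15) a[fast]=8≠0 swap→a[5]=8 → slow++,fast++
(s=6,f=16) a[fast]=6≠0 swap→a[6]=6 → slow++,fast++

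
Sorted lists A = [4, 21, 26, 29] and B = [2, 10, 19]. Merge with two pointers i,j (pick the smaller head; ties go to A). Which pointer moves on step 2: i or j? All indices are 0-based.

i

[i=0,j=0] A[i]=4>B[j]=2 take 2 → j++
[i=0,j=1] A[i]=4<=B[j]=10 take 4 → i++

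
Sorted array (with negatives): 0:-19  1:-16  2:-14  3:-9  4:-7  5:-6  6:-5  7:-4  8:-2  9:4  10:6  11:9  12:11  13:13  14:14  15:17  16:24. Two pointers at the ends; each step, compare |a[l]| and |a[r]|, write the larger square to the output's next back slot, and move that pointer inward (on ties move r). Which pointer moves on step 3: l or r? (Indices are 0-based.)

r

l=0 r=16: |-19|<=|24| out[16]=576, r--
l=0 r=15: |-19|>|17| out[15]=361, l++
l=1 r=15: |-16|<=|17| out[14]=289, r--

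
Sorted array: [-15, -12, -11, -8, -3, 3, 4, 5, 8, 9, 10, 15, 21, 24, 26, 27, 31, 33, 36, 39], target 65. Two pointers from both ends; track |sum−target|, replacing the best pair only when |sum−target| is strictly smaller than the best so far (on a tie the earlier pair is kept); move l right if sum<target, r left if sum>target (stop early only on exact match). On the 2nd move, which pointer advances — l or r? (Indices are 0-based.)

l=0 r=19: -15+39=24 d=41 *, l++
l=1 r=19: -12+39=27 d=38 *, l++

l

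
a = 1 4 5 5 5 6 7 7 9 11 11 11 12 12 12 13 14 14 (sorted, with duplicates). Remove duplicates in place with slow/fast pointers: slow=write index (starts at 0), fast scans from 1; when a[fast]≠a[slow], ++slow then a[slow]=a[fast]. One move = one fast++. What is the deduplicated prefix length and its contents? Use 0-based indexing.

length 10; prefix = [1, 4, 5, 6, 7, 9, 11, 12, 13, 14]

(s=0,f=1) a[fast]=4≠a[slow]=1 write a[1]=4 → slow++,fast++
(s=1,f=2) a[fast]=5≠a[slow]=4 write a[2]=5 → slow++,fast++
(s=2,f=3) a[fast]=5=a[slow] dup → fast++
(s=2,f=4) a[fast]=5=a[slow] dup → fast++
(s=2,f=5) a[fast]=6≠a[slow]=5 write a[3]=6 → slow++,fast++
(s=3,f=6) a[fast]=7≠a[slow]=6 write a[4]=7 → slow++,fast++
(s=4,f=7) a[fast]=7=a[slow] dup → fast++
(s=4,f=8) a[fast]=9≠a[slow]=7 write a[5]=9 → slow++,fast++
(s=5,f=9) a[fast]=11≠a[slow]=9 write a[6]=11 → slow++,fast++
(s=6,f=10) a[fast]=11=a[slow] dup → fast++
(s=6,f=11) a[fast]=11=a[slow] dup → fast++
(s=6,f=12) a[fast]=12≠a[slow]=11 write a[7]=12 → slow++,fast++
(s=7,f=13) a[fast]=12=a[slow] dup → fast++
(s=7,f=14) a[fast]=12=a[slow] dup → fast++
(s=7,f=15) a[fast]=13≠a[slow]=12 write a[8]=13 → slow++,fast++
(s=8,f=16) a[fast]=14≠a[slow]=13 write a[9]=14 → slow++,fast++
(s=9,f=17) a[fast]=14=a[slow] dup → fast++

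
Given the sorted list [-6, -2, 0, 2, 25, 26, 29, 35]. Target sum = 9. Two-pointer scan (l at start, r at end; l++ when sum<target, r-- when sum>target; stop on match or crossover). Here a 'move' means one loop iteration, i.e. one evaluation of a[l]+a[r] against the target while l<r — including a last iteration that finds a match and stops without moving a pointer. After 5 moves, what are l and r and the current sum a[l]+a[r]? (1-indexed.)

l=1 r=8: -6+35=29 >9, r--
l=1 r=7: -6+29=23 >9, r--
l=1 r=6: -6+26=20 >9, r--
l=1 r=5: -6+25=19 >9, r--
l=1 r=4: -6+2=-4 <9, l++

l=2, r=4, sum=0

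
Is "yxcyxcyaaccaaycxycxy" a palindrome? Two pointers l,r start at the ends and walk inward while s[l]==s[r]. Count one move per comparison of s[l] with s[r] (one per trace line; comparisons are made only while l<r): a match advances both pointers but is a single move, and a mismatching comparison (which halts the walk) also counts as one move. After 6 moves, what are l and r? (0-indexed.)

l=6, r=13

[0,19] 'y'=='y' → l++,r--
[1,18] 'x'=='x' → l++,r--
[2,17] 'c'=='c' → l++,r--
[3,16] 'y'=='y' → l++,r--
[4,15] 'x'=='x' → l++,r--
[5,14] 'c'=='c' → l++,r--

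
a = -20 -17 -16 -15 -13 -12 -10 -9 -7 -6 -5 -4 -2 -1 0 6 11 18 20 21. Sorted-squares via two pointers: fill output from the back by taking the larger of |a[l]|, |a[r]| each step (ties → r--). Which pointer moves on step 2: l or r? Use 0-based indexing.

[0,19] |-20|<=|21| out[19]=441 → r--
[0,18] |-20|<=|20| out[18]=400 → r--

r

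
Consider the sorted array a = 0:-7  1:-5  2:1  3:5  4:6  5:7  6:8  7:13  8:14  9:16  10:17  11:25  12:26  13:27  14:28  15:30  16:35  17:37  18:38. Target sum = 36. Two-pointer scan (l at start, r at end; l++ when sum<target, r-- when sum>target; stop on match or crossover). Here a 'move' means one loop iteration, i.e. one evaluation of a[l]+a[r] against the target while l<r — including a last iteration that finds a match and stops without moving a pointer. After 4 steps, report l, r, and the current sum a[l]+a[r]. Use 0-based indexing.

[0,18] -7+38=31 <36 → l++
[1,18] -5+38=33 <36 → l++
[2,18] 1+38=39 >36 → r--
[2,17] 1+37=38 >36 → r--

l=2, r=16, sum=36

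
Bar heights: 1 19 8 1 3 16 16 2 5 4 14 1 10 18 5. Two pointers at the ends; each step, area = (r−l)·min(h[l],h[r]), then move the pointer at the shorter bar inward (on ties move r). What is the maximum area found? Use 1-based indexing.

[1,15] min(1,5)*14=14 best=14 * → l++
[2,15] min(19,5)*13=65 best=65 * → r--
[2,14] min(19,18)*12=216 best=216 * → r--
[2,13] min(19,10)*11=110 best=216 → r--
[2,12] min(19,1)*10=10 best=216 → r--
[2,11] min(19,14)*9=126 best=216 → r--
[2,10] min(19,4)*8=32 best=216 → r--
[2,9] min(19,5)*7=35 best=216 → r--
[2,8] min(19,2)*6=12 best=216 → r--
[2,7] min(19,16)*5=80 best=216 → r--
[2,6] min(19,16)*4=64 best=216 → r--
[2,5] min(19,3)*3=9 best=216 → r--
[2,4] min(19,1)*2=2 best=216 → r--
[2,3] min(19,8)*1=8 best=216 → r--

max area = 216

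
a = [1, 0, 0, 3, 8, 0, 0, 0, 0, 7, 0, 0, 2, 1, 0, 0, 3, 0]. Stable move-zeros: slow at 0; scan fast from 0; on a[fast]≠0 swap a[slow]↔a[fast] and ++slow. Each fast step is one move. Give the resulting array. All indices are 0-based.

slow=0 fast=0: a[fast]=1≠0 swap→a[0]=1, slow++,fast++
slow=1 fast=1: a[fast]=0, fast++
slow=1 fast=2: a[fast]=0, fast++
slow=1 fast=3: a[fast]=3≠0 swap→a[1]=3, slow++,fast++
slow=2 fast=4: a[fast]=8≠0 swap→a[2]=8, slow++,fast++
slow=3 fast=5: a[fast]=0, fast++
slow=3 fast=6: a[fast]=0, fast++
slow=3 fast=7: a[fast]=0, fast++
slow=3 fast=8: a[fast]=0, fast++
slow=3 fast=9: a[fast]=7≠0 swap→a[3]=7, slow++,fast++
slow=4 fast=10: a[fast]=0, fast++
slow=4 fast=11: a[fast]=0, fast++
slow=4 fast=12: a[fast]=2≠0 swap→a[4]=2, slow++,fast++
slow=5 fast=13: a[fast]=1≠0 swap→a[5]=1, slow++,fast++
slow=6 fast=14: a[fast]=0, fast++
slow=6 fast=15: a[fast]=0, fast++
slow=6 fast=16: a[fast]=3≠0 swap→a[6]=3, slow++,fast++
slow=7 fast=17: a[fast]=0, fast++

[1, 3, 8, 7, 2, 1, 3, 0, 0, 0, 0, 0, 0, 0, 0, 0, 0, 0]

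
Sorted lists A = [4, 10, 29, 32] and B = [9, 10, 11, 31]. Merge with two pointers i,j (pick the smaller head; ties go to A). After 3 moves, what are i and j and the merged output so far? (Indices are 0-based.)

i=2, j=1, merged so far=[4, 9, 10]

[i=0,j=0] A[i]=4<=B[j]=9 take 4 → i++
[i=1,j=0] A[i]=10>B[j]=9 take 9 → j++
[i=1,j=1] A[i]=10<=B[j]=10 take 10 → i++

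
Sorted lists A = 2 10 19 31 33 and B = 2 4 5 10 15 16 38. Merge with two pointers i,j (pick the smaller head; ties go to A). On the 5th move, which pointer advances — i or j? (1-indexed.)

i

[i=1,j=1] A[i]=2<=B[j]=2 take 2 → i++
[i=2,j=1] A[i]=10>B[j]=2 take 2 → j++
[i=2,j=2] A[i]=10>B[j]=4 take 4 → j++
[i=2,j=3] A[i]=10>B[j]=5 take 5 → j++
[i=2,j=4] A[i]=10<=B[j]=10 take 10 → i++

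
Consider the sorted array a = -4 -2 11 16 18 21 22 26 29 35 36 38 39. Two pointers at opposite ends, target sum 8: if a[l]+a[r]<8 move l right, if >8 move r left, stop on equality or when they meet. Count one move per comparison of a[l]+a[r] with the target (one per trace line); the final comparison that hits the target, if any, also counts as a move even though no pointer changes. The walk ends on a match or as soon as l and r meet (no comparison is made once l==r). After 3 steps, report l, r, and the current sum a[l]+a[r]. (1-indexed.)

[1,13] -4+39=35 >8 → r--
[1,12] -4+38=34 >8 → r--
[1,11] -4+36=32 >8 → r--

l=1, r=10, sum=31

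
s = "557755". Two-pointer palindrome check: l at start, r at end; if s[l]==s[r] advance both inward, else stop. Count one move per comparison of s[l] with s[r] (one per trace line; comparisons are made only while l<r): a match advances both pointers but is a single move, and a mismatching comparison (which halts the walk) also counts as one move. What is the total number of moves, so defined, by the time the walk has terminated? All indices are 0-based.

3 moves

[0,5] '5'=='5' → l++,r--
[1,4] '5'=='5' → l++,r--
[2,3] '7'=='7' → l++,r--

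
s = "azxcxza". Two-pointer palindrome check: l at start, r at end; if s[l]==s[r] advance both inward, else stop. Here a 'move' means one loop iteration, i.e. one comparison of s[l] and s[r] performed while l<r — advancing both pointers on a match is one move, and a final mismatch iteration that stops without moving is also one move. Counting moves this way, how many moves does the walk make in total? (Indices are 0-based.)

l=0 r=6: 'a'=='a', l++,r--
l=1 r=5: 'z'=='z', l++,r--
l=2 r=4: 'x'=='x', l++,r--

3 moves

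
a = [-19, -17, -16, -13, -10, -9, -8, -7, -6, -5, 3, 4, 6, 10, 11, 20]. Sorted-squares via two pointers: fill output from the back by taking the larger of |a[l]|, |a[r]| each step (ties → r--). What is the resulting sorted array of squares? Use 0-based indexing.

[9, 16, 25, 36, 36, 49, 64, 81, 100, 100, 121, 169, 256, 289, 361, 400]

[0,15] |-19|<=|20| out[15]=400 → r--
[0,14] |-19|>|11| out[14]=361 → l++
[1,14] |-17|>|11| out[13]=289 → l++
[2,14] |-16|>|11| out[12]=256 → l++
[3,14] |-13|>|11| out[11]=169 → l++
[4,14] |-10|<=|11| out[10]=121 → r--
[4,13] |-10|<=|10| out[9]=100 → r--
[4,12] |-10|>|6| out[8]=100 → l++
[5,12] |-9|>|6| out[7]=81 → l++
[6,12] |-8|>|6| out[6]=64 → l++
[7,12] |-7|>|6| out[5]=49 → l++
[8,12] |-6|<=|6| out[4]=36 → r--
[8,11] |-6|>|4| out[3]=36 → l++
[9,11] |-5|>|4| out[2]=25 → l++
[10,11] |3|<=|4| out[1]=16 → r--
[10,10] |3|<=|3| out[0]=9 → r--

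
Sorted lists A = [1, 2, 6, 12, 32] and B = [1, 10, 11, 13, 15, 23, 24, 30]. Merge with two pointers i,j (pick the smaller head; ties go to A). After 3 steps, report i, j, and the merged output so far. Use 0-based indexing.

i=2, j=1, merged so far=[1, 1, 2]

[i=0,j=0] A[i]=1<=B[j]=1 take 1 → i++
[i=1,j=0] A[i]=2>B[j]=1 take 1 → j++
[i=1,j=1] A[i]=2<=B[j]=10 take 2 → i++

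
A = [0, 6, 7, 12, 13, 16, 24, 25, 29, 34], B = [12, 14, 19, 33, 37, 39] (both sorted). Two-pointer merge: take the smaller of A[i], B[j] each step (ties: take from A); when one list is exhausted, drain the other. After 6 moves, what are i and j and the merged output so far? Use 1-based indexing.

i=6, j=2, merged so far=[0, 6, 7, 12, 12, 13]

[i=1,j=1] A[i]=0<=B[j]=12 take 0 → i++
[i=2,j=1] A[i]=6<=B[j]=12 take 6 → i++
[i=3,j=1] A[i]=7<=B[j]=12 take 7 → i++
[i=4,j=1] A[i]=12<=B[j]=12 take 12 → i++
[i=5,j=1] A[i]=13>B[j]=12 take 12 → j++
[i=5,j=2] A[i]=13<=B[j]=14 take 13 → i++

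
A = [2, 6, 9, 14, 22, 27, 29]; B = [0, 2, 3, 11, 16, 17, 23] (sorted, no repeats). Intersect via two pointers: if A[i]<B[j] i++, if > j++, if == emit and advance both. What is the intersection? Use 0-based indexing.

[i=0,j=0] 2>0 → j++
[i=0,j=1] 2==2 emit → i++,j++
[i=1,j=2] 6>3 → j++
[i=1,j=3] 6<11 → i++
[i=2,j=3] 9<11 → i++
[i=3,j=3] 14>11 → j++
[i=3,j=4] 14<16 → i++
[i=4,j=4] 22>16 → j++
[i=4,j=5] 22>17 → j++
[i=4,j=6] 22<23 → i++
[i=5,j=6] 27>23 → j++

intersection = [2]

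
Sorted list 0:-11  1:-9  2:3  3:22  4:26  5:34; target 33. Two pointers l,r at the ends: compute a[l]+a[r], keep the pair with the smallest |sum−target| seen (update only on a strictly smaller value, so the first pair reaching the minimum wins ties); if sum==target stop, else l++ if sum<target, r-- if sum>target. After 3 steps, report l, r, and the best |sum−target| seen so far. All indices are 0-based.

[0,5] -11+34=23 d=10 * → l++
[1,5] -9+34=25 d=8 * → l++
[2,5] 3+34=37 d=4 * → r--

l=2, r=4, best |Δ|=4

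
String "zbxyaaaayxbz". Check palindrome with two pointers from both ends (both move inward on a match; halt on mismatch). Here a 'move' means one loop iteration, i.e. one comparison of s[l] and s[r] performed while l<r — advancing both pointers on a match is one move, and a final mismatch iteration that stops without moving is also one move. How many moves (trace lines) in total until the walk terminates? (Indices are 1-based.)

6 moves

[1,12] 'z'=='z' → l++,r--
[2,11] 'b'=='b' → l++,r--
[3,10] 'x'=='x' → l++,r--
[4,9] 'y'=='y' → l++,r--
[5,8] 'a'=='a' → l++,r--
[6,7] 'a'=='a' → l++,r--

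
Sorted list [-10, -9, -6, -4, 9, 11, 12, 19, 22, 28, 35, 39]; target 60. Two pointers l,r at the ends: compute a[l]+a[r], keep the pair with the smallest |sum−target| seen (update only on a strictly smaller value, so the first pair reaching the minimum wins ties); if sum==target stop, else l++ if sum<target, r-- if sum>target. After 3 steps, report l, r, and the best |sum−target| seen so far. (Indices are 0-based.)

l=3, r=11, best |Δ|=27

l=0 r=11: -10+39=29 d=31 *, l++
l=1 r=11: -9+39=30 d=30 *, l++
l=2 r=11: -6+39=33 d=27 *, l++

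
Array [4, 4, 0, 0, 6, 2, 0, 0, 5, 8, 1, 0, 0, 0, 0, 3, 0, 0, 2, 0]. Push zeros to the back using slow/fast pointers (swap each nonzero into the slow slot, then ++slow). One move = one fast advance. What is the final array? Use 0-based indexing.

(s=0,f=0) a[fast]=4≠0 swap→a[0]=4 → slow++,fast++
(s=1,f=1) a[fast]=4≠0 swap→a[1]=4 → slow++,fast++
(s=2,f=2) a[fast]=0 → fast++
(s=2,f=3) a[fast]=0 → fast++
(s=2,f=4) a[fast]=6≠0 swap→a[2]=6 → slow++,fast++
(s=3,f=5) a[fast]=2≠0 swap→a[3]=2 → slow++,fast++
(s=4,f=6) a[fast]=0 → fast++
(s=4,f=7) a[fast]=0 → fast++
(s=4,f=8) a[fast]=5≠0 swap→a[4]=5 → slow++,fast++
(s=5,f=9) a[fast]=8≠0 swap→a[5]=8 → slow++,fast++
(s=6,f=10) a[fast]=1≠0 swap→a[6]=1 → slow++,fast++
(s=7,f=11) a[fast]=0 → fast++
(s=7,f=12) a[fast]=0 → fast++
(s=7,f=13) a[fast]=0 → fast++
(s=7,f=14) a[fast]=0 → fast++
(s=7,f=15) a[fast]=3≠0 swap→a[7]=3 → slow++,fast++
(s=8,f=16) a[fast]=0 → fast++
(s=8,f=17) a[fast]=0 → fast++
(s=8,f=18) a[fast]=2≠0 swap→a[8]=2 → slow++,fast++
(s=9,f=19) a[fast]=0 → fast++

[4, 4, 6, 2, 5, 8, 1, 3, 2, 0, 0, 0, 0, 0, 0, 0, 0, 0, 0, 0]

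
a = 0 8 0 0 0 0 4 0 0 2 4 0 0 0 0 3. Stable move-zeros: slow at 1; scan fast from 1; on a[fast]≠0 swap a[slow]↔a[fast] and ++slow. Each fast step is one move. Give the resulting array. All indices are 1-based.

[8, 4, 2, 4, 3, 0, 0, 0, 0, 0, 0, 0, 0, 0, 0, 0]

(s=1,f=1) a[fast]=0 → fast++
(s=1,f=2) a[fast]=8≠0 swap→a[1]=8 → slow++,fast++
(s=2,f=3) a[fast]=0 → fast++
(s=2,f=4) a[fast]=0 → fast++
(s=2,f=5) a[fast]=0 → fast++
(s=2,f=6) a[fast]=0 → fast++
(s=2,f=7) a[fast]=4≠0 swap→a[2]=4 → slow++,fast++
(s=3,f=8) a[fast]=0 → fast++
(s=3,f=9) a[fast]=0 → fast++
(s=3,f=10) a[fast]=2≠0 swap→a[3]=2 → slow++,fast++
(s=4,f=11) a[fast]=4≠0 swap→a[4]=4 → slow++,fast++
(s=5,f=12) a[fast]=0 → fast++
(s=5,f=13) a[fast]=0 → fast++
(s=5,f=14) a[fast]=0 → fast++
(s=5,f=15) a[fast]=0 → fast++
(s=5,f=16) a[fast]=3≠0 swap→a[5]=3 → slow++,fast++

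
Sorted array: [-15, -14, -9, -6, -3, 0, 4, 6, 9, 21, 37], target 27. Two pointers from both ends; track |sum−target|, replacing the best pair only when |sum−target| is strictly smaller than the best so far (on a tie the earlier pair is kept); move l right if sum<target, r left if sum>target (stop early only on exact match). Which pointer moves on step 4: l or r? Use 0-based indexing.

l

[0,10] -15+37=22 d=5 * → l++
[1,10] -14+37=23 d=4 * → l++
[2,10] -9+37=28 d=1 * → r--
[2,9] -9+21=12 d=15 → l++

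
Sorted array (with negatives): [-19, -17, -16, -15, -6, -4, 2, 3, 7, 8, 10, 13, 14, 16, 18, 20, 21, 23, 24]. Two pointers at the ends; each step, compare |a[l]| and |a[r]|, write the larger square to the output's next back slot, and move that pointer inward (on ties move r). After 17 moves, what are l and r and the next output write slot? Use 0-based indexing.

l=6, r=7, next write slot=1

l=0 r=18: |-19|<=|24| out[18]=576, r--
l=0 r=17: |-19|<=|23| out[17]=529, r--
l=0 r=16: |-19|<=|21| out[16]=441, r--
l=0 r=15: |-19|<=|20| out[15]=400, r--
l=0 r=14: |-19|>|18| out[14]=361, l++
l=1 r=14: |-17|<=|18| out[13]=324, r--
l=1 r=13: |-17|>|16| out[12]=289, l++
l=2 r=13: |-16|<=|16| out[11]=256, r--
l=2 r=12: |-16|>|14| out[10]=256, l++
l=3 r=12: |-15|>|14| out[9]=225, l++
l=4 r=12: |-6|<=|14| out[8]=196, r--
l=4 r=11: |-6|<=|13| out[7]=169, r--
l=4 r=10: |-6|<=|10| out[6]=100, r--
l=4 r=9: |-6|<=|8| out[5]=64, r--
l=4 r=8: |-6|<=|7| out[4]=49, r--
l=4 r=7: |-6|>|3| out[3]=36, l++
l=5 r=7: |-4|>|3| out[2]=16, l++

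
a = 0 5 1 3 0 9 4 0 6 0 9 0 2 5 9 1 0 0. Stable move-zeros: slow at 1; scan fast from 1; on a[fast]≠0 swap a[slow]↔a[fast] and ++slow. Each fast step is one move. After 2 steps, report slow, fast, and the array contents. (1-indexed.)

slow=2, fast=3, a=[5, 0, 1, 3, 0, 9, 4, 0, 6, 0, 9, 0, 2, 5, 9, 1, 0, 0]

slow=1 fast=1: a[fast]=0, fast++
slow=1 fast=2: a[fast]=5≠0 swap→a[1]=5, slow++,fast++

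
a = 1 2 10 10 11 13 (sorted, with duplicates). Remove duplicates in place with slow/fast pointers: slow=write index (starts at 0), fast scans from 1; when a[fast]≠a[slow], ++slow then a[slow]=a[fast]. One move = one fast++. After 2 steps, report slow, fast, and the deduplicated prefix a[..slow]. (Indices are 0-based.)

slow=0 fast=1: a[fast]=2≠a[slow]=1 write a[1]=2, slow++,fast++
slow=1 fast=2: a[fast]=10≠a[slow]=2 write a[2]=10, slow++,fast++

slow=2, fast=3, prefix=[1, 2, 10]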